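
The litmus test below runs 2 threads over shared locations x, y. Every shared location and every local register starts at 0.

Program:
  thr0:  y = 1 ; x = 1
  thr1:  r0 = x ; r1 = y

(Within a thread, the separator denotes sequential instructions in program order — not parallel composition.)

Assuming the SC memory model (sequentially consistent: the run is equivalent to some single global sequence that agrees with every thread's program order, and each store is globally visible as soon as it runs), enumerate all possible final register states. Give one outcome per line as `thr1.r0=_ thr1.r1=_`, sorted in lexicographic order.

outcome vector order: (thr1.r0,thr1.r1)
|SC outcomes| = 3

thr1.r0=0 thr1.r1=0
thr1.r0=0 thr1.r1=1
thr1.r0=1 thr1.r1=1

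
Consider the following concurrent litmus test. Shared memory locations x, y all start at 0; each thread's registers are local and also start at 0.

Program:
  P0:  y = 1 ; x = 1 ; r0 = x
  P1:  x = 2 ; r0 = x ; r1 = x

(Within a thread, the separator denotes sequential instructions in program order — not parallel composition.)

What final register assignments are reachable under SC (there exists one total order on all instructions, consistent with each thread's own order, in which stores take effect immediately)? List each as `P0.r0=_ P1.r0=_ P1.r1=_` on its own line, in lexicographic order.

outcome vector order: (P0.r0,P1.r0,P1.r1)
|SC outcomes| = 4

P0.r0=1 P1.r0=1 P1.r1=1
P0.r0=1 P1.r0=2 P1.r1=1
P0.r0=1 P1.r0=2 P1.r1=2
P0.r0=2 P1.r0=2 P1.r1=2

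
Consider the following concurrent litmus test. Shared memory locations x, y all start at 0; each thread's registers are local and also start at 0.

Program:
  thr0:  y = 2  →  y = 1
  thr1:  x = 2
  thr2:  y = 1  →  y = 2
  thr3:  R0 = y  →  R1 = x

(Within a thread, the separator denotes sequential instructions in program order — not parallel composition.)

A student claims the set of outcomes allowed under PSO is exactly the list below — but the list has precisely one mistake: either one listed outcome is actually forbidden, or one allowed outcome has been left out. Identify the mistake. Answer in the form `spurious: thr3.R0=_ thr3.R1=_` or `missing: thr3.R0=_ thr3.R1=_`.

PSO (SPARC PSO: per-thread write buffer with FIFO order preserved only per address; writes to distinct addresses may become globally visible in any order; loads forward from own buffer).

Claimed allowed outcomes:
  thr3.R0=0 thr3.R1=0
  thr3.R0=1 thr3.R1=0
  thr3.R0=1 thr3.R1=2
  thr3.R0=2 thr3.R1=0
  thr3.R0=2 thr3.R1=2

missing: thr3.R0=0 thr3.R1=2

outcome vector order: (thr3.R0,thr3.R1)
under PSO → (0,0) (0,2) (1,0) (1,2) (2,0) (2,2)
PSO∖claimed = {(0,2)}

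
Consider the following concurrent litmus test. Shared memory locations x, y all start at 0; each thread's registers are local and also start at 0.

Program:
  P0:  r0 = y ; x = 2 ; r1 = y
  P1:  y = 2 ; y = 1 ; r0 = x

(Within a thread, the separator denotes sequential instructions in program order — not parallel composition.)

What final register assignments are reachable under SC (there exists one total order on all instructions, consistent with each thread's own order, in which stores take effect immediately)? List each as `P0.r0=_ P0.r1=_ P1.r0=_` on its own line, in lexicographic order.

P0.r0=0 P0.r1=0 P1.r0=2
P0.r0=0 P0.r1=1 P1.r0=0
P0.r0=0 P0.r1=1 P1.r0=2
P0.r0=0 P0.r1=2 P1.r0=2
P0.r0=1 P0.r1=1 P1.r0=0
P0.r0=1 P0.r1=1 P1.r0=2
P0.r0=2 P0.r1=1 P1.r0=0
P0.r0=2 P0.r1=1 P1.r0=2
P0.r0=2 P0.r1=2 P1.r0=2

outcome vector order: (P0.r0,P0.r1,P1.r0)
|SC outcomes| = 9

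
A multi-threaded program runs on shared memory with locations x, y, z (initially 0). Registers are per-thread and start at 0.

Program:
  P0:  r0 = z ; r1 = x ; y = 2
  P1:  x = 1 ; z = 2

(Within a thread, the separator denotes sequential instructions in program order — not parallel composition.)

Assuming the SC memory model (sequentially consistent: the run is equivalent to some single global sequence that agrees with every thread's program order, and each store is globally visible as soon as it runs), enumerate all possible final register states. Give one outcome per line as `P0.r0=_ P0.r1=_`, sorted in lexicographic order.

P0.r0=0 P0.r1=0
P0.r0=0 P0.r1=1
P0.r0=2 P0.r1=1

outcome vector order: (P0.r0,P0.r1)
|SC outcomes| = 3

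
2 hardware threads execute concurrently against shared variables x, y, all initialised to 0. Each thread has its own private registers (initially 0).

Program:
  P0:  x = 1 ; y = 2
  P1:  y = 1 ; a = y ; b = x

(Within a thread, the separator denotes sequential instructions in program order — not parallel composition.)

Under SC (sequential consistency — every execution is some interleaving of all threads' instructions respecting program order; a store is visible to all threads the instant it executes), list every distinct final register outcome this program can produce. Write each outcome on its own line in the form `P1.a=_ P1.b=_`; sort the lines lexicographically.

outcome vector order: (P1.a,P1.b)
|SC outcomes| = 3

P1.a=1 P1.b=0
P1.a=1 P1.b=1
P1.a=2 P1.b=1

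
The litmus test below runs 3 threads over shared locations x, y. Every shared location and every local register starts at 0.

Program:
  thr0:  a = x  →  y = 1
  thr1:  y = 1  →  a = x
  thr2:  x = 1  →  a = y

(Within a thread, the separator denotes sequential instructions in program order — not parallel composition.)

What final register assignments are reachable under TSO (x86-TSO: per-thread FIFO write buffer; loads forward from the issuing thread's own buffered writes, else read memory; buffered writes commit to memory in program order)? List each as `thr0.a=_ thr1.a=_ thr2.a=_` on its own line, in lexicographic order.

thr0.a=0 thr1.a=0 thr2.a=0
thr0.a=0 thr1.a=0 thr2.a=1
thr0.a=0 thr1.a=1 thr2.a=0
thr0.a=0 thr1.a=1 thr2.a=1
thr0.a=1 thr1.a=0 thr2.a=0
thr0.a=1 thr1.a=0 thr2.a=1
thr0.a=1 thr1.a=1 thr2.a=0
thr0.a=1 thr1.a=1 thr2.a=1

outcome vector order: (thr0.a,thr1.a,thr2.a)
|TSO outcomes| = 8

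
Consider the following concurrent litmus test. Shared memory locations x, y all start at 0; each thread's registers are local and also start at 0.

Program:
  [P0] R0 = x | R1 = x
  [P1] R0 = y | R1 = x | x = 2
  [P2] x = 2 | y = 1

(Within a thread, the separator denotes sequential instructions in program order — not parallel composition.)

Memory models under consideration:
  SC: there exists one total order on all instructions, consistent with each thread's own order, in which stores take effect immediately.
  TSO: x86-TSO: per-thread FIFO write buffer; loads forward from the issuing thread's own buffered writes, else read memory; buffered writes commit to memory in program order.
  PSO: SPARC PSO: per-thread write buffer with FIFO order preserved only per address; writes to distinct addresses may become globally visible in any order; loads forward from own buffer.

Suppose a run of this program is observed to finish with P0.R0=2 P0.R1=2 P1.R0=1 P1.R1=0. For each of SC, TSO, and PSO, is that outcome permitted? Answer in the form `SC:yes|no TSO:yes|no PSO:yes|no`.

outcome vector order: (P0.R0,P0.R1,P1.R0,P1.R1)
SC (9): <0 0 0 0>; <0 0 0 2>; <0 0 1 2>; <0 2 0 0>; <0 2 0 2>; <0 2 1 2>; <2 2 0 0>; <2 2 0 2>; <2 2 1 2>
TSO (9): <0 0 0 0>; <0 0 0 2>; <0 0 1 2>; <0 2 0 0>; <0 2 0 2>; <0 2 1 2>; <2 2 0 0>; <2 2 0 2>; <2 2 1 2>
PSO (12): <0 0 0 0>; <0 0 0 2>; <0 0 1 0>; <0 0 1 2>; <0 2 0 0>; <0 2 0 2>; <0 2 1 0>; <0 2 1 2>; <2 2 0 0>; <2 2 0 2>; <2 2 1 0>; <2 2 1 2>
target <2 2 1 0> ∈ {PSO}

SC:no TSO:no PSO:yes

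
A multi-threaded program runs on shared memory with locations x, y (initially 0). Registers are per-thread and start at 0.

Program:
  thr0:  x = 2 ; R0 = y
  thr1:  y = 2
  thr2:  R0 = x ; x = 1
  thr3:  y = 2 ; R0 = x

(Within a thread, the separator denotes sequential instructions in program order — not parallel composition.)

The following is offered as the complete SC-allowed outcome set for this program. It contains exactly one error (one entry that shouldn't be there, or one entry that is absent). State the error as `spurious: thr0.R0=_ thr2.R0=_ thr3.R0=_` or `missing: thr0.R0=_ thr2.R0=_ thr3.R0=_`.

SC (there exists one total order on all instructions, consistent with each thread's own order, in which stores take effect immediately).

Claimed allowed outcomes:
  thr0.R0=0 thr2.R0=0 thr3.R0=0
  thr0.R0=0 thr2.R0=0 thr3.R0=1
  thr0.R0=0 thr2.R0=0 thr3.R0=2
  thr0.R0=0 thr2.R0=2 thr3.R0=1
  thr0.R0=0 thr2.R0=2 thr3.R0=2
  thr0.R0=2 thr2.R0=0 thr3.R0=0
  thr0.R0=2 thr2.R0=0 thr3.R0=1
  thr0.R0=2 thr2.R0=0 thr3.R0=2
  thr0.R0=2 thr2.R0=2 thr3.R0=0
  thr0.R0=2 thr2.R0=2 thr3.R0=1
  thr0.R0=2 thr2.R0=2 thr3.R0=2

spurious: thr0.R0=0 thr2.R0=0 thr3.R0=0

outcome vector order: (thr0.R0,thr2.R0,thr3.R0)
[SC] allowed = {(0,0,1); (0,0,2); (0,2,1); (0,2,2); (2,0,0); (2,0,1); (2,0,2); (2,2,0); (2,2,1); (2,2,2)}
claimed∖SC = {(0,0,0)}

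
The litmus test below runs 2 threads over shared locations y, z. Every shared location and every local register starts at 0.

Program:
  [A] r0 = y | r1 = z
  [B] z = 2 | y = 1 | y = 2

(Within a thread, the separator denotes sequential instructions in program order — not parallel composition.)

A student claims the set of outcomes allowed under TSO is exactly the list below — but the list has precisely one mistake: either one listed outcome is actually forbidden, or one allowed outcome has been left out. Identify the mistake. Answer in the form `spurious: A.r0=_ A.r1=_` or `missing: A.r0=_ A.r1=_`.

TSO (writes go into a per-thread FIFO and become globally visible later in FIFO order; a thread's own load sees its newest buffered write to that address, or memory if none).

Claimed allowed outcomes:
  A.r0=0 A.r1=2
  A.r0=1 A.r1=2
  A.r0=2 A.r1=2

outcome vector order: (A.r0,A.r1)
TSO: 4 outcomes — {00 02 12 22}
TSO∖claimed = {00}

missing: A.r0=0 A.r1=0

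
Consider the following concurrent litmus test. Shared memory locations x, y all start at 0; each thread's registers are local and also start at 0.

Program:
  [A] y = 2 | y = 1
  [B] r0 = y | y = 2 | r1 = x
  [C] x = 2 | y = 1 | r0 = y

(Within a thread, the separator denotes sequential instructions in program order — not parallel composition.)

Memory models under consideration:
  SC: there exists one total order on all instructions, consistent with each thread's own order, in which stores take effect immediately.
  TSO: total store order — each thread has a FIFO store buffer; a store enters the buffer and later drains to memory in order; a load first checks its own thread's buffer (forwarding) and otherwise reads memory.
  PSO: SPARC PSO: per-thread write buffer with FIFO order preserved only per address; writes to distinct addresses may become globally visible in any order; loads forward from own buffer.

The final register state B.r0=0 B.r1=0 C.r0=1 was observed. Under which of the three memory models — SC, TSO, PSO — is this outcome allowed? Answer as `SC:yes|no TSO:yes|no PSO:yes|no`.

outcome vector order: (B.r0,B.r1,C.r0)
SC (10): <0 0 1> <0 0 2> <0 2 1> <0 2 2> <1 0 1> <1 2 1> <1 2 2> <2 0 1> <2 2 1> <2 2 2>
TSO (12): <0 0 1> <0 0 2> <0 2 1> <0 2 2> <1 0 1> <1 0 2> <1 2 1> <1 2 2> <2 0 1> <2 0 2> <2 2 1> <2 2 2>
PSO (12): <0 0 1> <0 0 2> <0 2 1> <0 2 2> <1 0 1> <1 0 2> <1 2 1> <1 2 2> <2 0 1> <2 0 2> <2 2 1> <2 2 2>
target <0 0 1> ∈ {SC,TSO,PSO}

SC:yes TSO:yes PSO:yes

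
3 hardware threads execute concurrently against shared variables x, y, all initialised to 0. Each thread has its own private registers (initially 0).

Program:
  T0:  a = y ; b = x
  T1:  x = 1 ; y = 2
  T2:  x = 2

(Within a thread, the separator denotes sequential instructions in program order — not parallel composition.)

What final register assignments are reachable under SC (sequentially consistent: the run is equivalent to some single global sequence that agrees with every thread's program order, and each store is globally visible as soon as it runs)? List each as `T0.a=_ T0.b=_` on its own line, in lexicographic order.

T0.a=0 T0.b=0
T0.a=0 T0.b=1
T0.a=0 T0.b=2
T0.a=2 T0.b=1
T0.a=2 T0.b=2

outcome vector order: (T0.a,T0.b)
|SC outcomes| = 5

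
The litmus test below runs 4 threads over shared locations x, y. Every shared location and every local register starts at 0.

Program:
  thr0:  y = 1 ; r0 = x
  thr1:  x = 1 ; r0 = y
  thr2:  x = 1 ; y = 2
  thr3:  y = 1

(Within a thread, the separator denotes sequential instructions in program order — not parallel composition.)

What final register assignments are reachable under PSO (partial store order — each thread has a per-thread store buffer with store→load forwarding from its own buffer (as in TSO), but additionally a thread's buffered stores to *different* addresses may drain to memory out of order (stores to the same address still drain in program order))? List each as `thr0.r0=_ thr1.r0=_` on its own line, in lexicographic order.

outcome vector order: (thr0.r0,thr1.r0)
|PSO outcomes| = 6

thr0.r0=0 thr1.r0=0
thr0.r0=0 thr1.r0=1
thr0.r0=0 thr1.r0=2
thr0.r0=1 thr1.r0=0
thr0.r0=1 thr1.r0=1
thr0.r0=1 thr1.r0=2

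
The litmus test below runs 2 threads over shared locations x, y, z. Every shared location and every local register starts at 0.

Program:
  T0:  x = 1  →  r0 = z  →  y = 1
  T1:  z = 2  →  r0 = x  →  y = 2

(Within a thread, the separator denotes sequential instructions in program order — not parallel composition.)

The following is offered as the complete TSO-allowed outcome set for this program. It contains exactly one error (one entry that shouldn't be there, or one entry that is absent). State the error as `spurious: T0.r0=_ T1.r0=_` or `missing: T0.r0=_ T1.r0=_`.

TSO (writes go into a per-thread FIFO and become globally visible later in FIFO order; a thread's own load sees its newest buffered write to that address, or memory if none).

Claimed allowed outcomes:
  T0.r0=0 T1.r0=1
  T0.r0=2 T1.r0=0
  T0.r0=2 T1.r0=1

missing: T0.r0=0 T1.r0=0

outcome vector order: (T0.r0,T1.r0)
TSO: 4 outcomes — {<0 0> <0 1> <2 0> <2 1>}
TSO∖claimed = {<0 0>}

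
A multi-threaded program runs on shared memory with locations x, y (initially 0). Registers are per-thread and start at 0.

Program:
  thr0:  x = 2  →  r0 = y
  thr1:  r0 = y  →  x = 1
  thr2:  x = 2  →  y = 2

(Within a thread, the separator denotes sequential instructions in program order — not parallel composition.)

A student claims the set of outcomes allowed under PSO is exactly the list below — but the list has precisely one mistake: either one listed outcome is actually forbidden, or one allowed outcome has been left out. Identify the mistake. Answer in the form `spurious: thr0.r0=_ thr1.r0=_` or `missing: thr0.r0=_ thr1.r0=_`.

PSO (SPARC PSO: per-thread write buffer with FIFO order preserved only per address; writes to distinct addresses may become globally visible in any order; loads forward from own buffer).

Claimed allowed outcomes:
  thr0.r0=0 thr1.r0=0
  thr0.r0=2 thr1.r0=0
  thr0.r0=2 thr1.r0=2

outcome vector order: (thr0.r0,thr1.r0)
under PSO → 00 02 20 22
PSO∖claimed = {02}

missing: thr0.r0=0 thr1.r0=2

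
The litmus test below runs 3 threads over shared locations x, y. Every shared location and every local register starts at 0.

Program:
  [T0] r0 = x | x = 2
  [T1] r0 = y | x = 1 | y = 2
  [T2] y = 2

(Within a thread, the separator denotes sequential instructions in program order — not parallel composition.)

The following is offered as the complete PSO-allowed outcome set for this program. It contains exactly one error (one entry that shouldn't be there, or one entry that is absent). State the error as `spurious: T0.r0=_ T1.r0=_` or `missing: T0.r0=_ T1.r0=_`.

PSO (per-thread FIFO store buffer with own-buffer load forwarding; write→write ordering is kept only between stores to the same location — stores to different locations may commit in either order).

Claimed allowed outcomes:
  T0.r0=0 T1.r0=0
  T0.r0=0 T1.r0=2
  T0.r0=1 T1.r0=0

outcome vector order: (T0.r0,T1.r0)
PSO: 4 outcomes — {(0,0) (0,2) (1,0) (1,2)}
PSO∖claimed = {(1,2)}

missing: T0.r0=1 T1.r0=2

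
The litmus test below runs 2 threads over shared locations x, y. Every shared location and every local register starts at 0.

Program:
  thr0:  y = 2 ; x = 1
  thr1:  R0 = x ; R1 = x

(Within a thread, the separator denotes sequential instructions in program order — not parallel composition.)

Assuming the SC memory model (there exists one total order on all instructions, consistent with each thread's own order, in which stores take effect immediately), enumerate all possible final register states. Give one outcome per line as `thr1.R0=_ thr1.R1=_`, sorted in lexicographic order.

thr1.R0=0 thr1.R1=0
thr1.R0=0 thr1.R1=1
thr1.R0=1 thr1.R1=1

outcome vector order: (thr1.R0,thr1.R1)
|SC outcomes| = 3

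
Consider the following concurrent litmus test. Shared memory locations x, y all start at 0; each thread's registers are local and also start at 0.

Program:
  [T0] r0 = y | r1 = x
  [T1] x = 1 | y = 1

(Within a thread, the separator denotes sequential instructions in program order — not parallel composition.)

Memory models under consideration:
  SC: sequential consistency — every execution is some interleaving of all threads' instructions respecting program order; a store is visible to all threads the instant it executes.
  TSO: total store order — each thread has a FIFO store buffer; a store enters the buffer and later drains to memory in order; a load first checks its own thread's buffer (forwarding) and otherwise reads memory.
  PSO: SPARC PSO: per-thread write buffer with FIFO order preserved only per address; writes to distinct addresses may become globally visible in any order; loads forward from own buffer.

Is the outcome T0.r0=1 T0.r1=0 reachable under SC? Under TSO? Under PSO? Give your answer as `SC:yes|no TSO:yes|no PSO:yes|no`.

SC:no TSO:no PSO:yes

outcome vector order: (T0.r0,T0.r1)
SC: 3 outcomes — {0/0; 0/1; 1/1}
TSO: 3 outcomes — {0/0; 0/1; 1/1}
PSO: 4 outcomes — {0/0; 0/1; 1/0; 1/1}
target 1/0 ∈ {PSO}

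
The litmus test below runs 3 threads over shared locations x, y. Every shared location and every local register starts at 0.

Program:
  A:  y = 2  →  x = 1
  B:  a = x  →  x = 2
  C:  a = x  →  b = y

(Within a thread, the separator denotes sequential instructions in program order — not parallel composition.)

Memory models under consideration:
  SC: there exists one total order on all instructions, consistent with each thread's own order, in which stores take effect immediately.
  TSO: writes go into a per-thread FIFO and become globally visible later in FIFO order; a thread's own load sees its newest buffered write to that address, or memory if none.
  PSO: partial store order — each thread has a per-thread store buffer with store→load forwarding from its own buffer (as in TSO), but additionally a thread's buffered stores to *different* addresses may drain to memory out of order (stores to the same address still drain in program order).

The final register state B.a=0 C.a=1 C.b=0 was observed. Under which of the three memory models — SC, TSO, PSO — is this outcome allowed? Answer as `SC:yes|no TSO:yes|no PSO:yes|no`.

SC:no TSO:no PSO:yes

outcome vector order: (B.a,C.a,C.b)
[SC] allowed = {(0,0,0), (0,0,2), (0,1,2), (0,2,0), (0,2,2), (1,0,0), (1,0,2), (1,1,2), (1,2,2)}
[TSO] allowed = {(0,0,0), (0,0,2), (0,1,2), (0,2,0), (0,2,2), (1,0,0), (1,0,2), (1,1,2), (1,2,2)}
[PSO] allowed = {(0,0,0), (0,0,2), (0,1,0), (0,1,2), (0,2,0), (0,2,2), (1,0,0), (1,0,2), (1,1,0), (1,1,2), (1,2,0), (1,2,2)}
target (0,1,0) ∈ {PSO}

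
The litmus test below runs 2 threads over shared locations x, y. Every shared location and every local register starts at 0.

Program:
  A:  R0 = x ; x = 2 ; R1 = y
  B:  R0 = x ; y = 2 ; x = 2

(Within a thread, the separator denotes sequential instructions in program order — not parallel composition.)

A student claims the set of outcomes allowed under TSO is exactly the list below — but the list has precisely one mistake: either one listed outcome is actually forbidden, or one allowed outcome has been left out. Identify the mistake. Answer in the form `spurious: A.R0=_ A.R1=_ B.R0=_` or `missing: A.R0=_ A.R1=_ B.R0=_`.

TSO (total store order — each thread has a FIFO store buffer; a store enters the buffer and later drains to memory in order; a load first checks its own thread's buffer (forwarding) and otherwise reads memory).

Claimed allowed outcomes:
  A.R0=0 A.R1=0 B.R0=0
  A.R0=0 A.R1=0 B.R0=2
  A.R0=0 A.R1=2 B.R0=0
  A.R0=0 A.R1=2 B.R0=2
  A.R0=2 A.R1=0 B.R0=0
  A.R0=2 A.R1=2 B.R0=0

spurious: A.R0=2 A.R1=0 B.R0=0

outcome vector order: (A.R0,A.R1,B.R0)
TSO (5): <0 0 0> <0 0 2> <0 2 0> <0 2 2> <2 2 0>
claimed∖TSO = {<2 0 0>}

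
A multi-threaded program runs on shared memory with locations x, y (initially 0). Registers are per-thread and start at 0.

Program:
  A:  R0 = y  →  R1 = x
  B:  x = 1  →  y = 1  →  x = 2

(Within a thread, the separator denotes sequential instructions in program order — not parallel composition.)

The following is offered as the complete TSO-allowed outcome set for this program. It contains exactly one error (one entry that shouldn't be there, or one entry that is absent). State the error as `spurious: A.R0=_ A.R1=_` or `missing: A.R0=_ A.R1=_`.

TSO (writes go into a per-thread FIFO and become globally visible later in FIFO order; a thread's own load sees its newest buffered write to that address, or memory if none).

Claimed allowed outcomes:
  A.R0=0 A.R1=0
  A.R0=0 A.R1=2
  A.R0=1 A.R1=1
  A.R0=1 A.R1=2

missing: A.R0=0 A.R1=1

outcome vector order: (A.R0,A.R1)
under TSO → <0 0>, <0 1>, <0 2>, <1 1>, <1 2>
TSO∖claimed = {<0 1>}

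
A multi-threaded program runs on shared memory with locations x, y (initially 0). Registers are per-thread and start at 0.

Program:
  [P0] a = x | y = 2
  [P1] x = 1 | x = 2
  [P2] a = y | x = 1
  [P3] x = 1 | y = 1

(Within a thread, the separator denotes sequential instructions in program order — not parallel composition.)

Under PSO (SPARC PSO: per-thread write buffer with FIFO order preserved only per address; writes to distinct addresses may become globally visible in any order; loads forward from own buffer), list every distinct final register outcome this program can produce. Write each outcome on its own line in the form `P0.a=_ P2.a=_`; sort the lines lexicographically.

outcome vector order: (P0.a,P2.a)
|PSO outcomes| = 9

P0.a=0 P2.a=0
P0.a=0 P2.a=1
P0.a=0 P2.a=2
P0.a=1 P2.a=0
P0.a=1 P2.a=1
P0.a=1 P2.a=2
P0.a=2 P2.a=0
P0.a=2 P2.a=1
P0.a=2 P2.a=2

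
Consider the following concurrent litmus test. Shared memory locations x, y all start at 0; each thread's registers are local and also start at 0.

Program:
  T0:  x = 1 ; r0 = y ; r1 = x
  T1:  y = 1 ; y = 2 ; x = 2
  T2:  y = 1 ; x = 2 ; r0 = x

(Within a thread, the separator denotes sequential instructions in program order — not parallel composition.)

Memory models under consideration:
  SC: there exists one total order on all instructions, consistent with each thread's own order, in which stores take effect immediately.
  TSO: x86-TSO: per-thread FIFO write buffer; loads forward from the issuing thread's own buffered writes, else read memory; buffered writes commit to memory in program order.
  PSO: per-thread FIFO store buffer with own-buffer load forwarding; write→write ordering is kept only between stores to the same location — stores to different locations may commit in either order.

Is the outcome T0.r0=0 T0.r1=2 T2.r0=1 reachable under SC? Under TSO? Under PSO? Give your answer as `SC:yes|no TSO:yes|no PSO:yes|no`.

SC:no TSO:yes PSO:yes

outcome vector order: (T0.r0,T0.r1,T2.r0)
SC: 10 outcomes — {0/1/2; 0/2/2; 1/1/1; 1/1/2; 1/2/1; 1/2/2; 2/1/1; 2/1/2; 2/2/1; 2/2/2}
TSO: 12 outcomes — {0/1/1; 0/1/2; 0/2/1; 0/2/2; 1/1/1; 1/1/2; 1/2/1; 1/2/2; 2/1/1; 2/1/2; 2/2/1; 2/2/2}
PSO: 12 outcomes — {0/1/1; 0/1/2; 0/2/1; 0/2/2; 1/1/1; 1/1/2; 1/2/1; 1/2/2; 2/1/1; 2/1/2; 2/2/1; 2/2/2}
target 0/2/1 ∈ {TSO,PSO}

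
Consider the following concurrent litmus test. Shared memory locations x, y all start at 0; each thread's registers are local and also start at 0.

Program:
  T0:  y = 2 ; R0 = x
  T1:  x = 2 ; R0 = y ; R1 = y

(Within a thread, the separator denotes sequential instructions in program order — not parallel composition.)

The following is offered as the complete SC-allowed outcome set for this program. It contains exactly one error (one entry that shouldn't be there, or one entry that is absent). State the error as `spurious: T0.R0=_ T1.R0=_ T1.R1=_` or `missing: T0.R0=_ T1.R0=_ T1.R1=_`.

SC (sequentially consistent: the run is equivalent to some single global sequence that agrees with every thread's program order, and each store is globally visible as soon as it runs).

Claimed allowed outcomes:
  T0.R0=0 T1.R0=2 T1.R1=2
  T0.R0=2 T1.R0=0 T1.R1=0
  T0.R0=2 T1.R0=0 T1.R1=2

missing: T0.R0=2 T1.R0=2 T1.R1=2

outcome vector order: (T0.R0,T1.R0,T1.R1)
under SC → 022, 200, 202, 222
SC∖claimed = {222}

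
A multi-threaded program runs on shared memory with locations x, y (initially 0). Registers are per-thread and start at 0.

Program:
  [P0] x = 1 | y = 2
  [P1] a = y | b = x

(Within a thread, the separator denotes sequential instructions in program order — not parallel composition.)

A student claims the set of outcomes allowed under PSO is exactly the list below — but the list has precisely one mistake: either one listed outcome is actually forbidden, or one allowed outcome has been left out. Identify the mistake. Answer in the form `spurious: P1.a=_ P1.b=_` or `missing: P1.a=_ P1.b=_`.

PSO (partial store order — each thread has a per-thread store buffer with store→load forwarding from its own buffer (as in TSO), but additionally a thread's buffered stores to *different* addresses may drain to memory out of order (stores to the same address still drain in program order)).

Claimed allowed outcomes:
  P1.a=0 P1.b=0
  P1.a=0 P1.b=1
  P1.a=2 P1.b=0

missing: P1.a=2 P1.b=1

outcome vector order: (P1.a,P1.b)
under PSO → 0/0, 0/1, 2/0, 2/1
PSO∖claimed = {2/1}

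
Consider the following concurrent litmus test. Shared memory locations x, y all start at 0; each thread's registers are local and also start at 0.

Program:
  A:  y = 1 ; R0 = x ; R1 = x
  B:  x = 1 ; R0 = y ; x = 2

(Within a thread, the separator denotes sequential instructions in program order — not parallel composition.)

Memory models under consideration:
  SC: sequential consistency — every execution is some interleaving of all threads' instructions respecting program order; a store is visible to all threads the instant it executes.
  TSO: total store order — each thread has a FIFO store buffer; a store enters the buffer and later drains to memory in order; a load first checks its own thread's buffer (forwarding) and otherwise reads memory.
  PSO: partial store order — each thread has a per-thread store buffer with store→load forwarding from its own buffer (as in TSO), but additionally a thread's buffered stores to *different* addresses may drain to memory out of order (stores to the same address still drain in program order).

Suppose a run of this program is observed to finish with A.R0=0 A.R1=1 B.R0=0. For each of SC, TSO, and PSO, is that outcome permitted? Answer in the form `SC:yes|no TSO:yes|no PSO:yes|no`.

outcome vector order: (A.R0,A.R1,B.R0)
[SC] allowed = {(0,0,1); (0,1,1); (0,2,1); (1,1,0); (1,1,1); (1,2,0); (1,2,1); (2,2,0); (2,2,1)}
[TSO] allowed = {(0,0,0); (0,0,1); (0,1,0); (0,1,1); (0,2,0); (0,2,1); (1,1,0); (1,1,1); (1,2,0); (1,2,1); (2,2,0); (2,2,1)}
[PSO] allowed = {(0,0,0); (0,0,1); (0,1,0); (0,1,1); (0,2,0); (0,2,1); (1,1,0); (1,1,1); (1,2,0); (1,2,1); (2,2,0); (2,2,1)}
target (0,1,0) ∈ {TSO,PSO}

SC:no TSO:yes PSO:yes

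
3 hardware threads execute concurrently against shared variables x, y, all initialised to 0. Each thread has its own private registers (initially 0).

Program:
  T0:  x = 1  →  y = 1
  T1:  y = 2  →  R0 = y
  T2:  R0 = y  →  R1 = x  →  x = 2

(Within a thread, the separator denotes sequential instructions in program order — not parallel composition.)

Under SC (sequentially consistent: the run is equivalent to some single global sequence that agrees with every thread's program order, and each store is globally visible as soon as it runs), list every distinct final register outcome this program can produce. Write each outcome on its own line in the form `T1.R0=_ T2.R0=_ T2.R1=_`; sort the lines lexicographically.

T1.R0=1 T2.R0=0 T2.R1=0
T1.R0=1 T2.R0=0 T2.R1=1
T1.R0=1 T2.R0=1 T2.R1=1
T1.R0=1 T2.R0=2 T2.R1=0
T1.R0=1 T2.R0=2 T2.R1=1
T1.R0=2 T2.R0=0 T2.R1=0
T1.R0=2 T2.R0=0 T2.R1=1
T1.R0=2 T2.R0=1 T2.R1=1
T1.R0=2 T2.R0=2 T2.R1=0
T1.R0=2 T2.R0=2 T2.R1=1

outcome vector order: (T1.R0,T2.R0,T2.R1)
|SC outcomes| = 10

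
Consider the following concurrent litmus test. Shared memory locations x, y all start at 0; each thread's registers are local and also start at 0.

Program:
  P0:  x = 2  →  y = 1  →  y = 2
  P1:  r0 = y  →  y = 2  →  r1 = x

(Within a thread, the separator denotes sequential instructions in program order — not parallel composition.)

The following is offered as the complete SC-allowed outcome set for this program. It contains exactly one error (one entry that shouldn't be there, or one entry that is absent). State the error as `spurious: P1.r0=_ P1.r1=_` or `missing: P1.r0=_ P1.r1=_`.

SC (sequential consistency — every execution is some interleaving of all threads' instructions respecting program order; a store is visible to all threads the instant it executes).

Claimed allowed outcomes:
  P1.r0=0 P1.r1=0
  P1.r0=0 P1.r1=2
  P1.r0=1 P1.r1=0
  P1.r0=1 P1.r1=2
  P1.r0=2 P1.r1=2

spurious: P1.r0=1 P1.r1=0

outcome vector order: (P1.r0,P1.r1)
[SC] allowed = {0/0 0/2 1/2 2/2}
claimed∖SC = {1/0}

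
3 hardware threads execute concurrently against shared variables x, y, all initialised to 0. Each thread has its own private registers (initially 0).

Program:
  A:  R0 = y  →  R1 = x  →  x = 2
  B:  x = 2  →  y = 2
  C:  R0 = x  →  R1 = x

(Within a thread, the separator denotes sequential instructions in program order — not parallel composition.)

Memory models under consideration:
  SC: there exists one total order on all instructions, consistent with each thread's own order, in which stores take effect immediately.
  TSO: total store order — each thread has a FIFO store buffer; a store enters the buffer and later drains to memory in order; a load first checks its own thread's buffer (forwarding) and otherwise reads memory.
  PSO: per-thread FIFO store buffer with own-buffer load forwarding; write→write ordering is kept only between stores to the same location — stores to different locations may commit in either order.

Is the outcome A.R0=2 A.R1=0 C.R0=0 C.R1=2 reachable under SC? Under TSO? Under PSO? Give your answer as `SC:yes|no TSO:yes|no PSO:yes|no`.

outcome vector order: (A.R0,A.R1,C.R0,C.R1)
[SC] allowed = {(0,0,0,0), (0,0,0,2), (0,0,2,2), (0,2,0,0), (0,2,0,2), (0,2,2,2), (2,2,0,0), (2,2,0,2), (2,2,2,2)}
[TSO] allowed = {(0,0,0,0), (0,0,0,2), (0,0,2,2), (0,2,0,0), (0,2,0,2), (0,2,2,2), (2,2,0,0), (2,2,0,2), (2,2,2,2)}
[PSO] allowed = {(0,0,0,0), (0,0,0,2), (0,0,2,2), (0,2,0,0), (0,2,0,2), (0,2,2,2), (2,0,0,0), (2,0,0,2), (2,0,2,2), (2,2,0,0), (2,2,0,2), (2,2,2,2)}
target (2,0,0,2) ∈ {PSO}

SC:no TSO:no PSO:yes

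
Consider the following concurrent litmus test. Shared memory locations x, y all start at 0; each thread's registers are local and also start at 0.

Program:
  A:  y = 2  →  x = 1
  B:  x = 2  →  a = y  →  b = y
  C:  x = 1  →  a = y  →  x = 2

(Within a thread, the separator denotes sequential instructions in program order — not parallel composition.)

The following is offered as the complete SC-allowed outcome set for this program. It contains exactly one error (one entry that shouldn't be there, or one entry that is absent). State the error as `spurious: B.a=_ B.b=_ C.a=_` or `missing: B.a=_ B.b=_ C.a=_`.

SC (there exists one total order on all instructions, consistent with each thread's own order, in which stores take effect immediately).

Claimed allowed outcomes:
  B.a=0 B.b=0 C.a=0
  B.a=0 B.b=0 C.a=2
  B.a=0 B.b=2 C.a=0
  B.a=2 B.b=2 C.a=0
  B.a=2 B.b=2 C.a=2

outcome vector order: (B.a,B.b,C.a)
SC (6): <0 0 0>; <0 0 2>; <0 2 0>; <0 2 2>; <2 2 0>; <2 2 2>
SC∖claimed = {<0 2 2>}

missing: B.a=0 B.b=2 C.a=2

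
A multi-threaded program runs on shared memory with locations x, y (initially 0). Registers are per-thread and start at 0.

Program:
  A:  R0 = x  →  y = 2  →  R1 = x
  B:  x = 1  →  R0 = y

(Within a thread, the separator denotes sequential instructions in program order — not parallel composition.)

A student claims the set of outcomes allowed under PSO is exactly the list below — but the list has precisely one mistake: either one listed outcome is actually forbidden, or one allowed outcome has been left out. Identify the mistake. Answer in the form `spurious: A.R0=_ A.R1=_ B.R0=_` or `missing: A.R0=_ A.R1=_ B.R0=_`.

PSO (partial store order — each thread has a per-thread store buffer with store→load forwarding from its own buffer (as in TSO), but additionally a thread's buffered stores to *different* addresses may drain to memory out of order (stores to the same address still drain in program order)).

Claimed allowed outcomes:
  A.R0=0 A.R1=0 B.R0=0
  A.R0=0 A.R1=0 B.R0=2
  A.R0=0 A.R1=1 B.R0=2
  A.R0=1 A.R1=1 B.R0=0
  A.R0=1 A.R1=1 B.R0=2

outcome vector order: (A.R0,A.R1,B.R0)
under PSO → (0,0,0); (0,0,2); (0,1,0); (0,1,2); (1,1,0); (1,1,2)
PSO∖claimed = {(0,1,0)}

missing: A.R0=0 A.R1=1 B.R0=0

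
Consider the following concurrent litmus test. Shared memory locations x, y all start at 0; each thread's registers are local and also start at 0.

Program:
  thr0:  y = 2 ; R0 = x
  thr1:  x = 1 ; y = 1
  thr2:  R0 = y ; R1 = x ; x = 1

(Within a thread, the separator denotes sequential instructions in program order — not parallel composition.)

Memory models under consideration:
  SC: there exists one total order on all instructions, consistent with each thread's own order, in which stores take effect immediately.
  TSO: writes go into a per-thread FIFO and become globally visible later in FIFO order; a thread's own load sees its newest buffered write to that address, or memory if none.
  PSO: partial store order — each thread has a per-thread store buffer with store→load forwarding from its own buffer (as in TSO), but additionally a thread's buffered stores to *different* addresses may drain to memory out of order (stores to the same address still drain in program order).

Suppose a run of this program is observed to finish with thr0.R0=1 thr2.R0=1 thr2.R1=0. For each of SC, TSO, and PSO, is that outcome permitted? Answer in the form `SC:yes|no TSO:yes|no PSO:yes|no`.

SC:no TSO:no PSO:yes

outcome vector order: (thr0.R0,thr2.R0,thr2.R1)
SC (10): <0 0 0>; <0 0 1>; <0 1 1>; <0 2 0>; <0 2 1>; <1 0 0>; <1 0 1>; <1 1 1>; <1 2 0>; <1 2 1>
TSO (10): <0 0 0>; <0 0 1>; <0 1 1>; <0 2 0>; <0 2 1>; <1 0 0>; <1 0 1>; <1 1 1>; <1 2 0>; <1 2 1>
PSO (12): <0 0 0>; <0 0 1>; <0 1 0>; <0 1 1>; <0 2 0>; <0 2 1>; <1 0 0>; <1 0 1>; <1 1 0>; <1 1 1>; <1 2 0>; <1 2 1>
target <1 1 0> ∈ {PSO}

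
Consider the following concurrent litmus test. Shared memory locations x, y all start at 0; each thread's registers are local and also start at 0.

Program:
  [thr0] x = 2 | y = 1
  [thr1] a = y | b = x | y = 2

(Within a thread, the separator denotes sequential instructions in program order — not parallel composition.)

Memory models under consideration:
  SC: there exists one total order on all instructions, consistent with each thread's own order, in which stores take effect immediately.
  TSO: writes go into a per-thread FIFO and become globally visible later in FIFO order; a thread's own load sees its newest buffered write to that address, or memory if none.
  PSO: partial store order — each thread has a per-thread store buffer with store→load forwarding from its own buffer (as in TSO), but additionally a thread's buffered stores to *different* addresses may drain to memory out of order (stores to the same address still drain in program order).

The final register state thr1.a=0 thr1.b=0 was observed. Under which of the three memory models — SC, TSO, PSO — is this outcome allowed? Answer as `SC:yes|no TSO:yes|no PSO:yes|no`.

outcome vector order: (thr1.a,thr1.b)
[SC] allowed = {00 02 12}
[TSO] allowed = {00 02 12}
[PSO] allowed = {00 02 10 12}
target 00 ∈ {SC,TSO,PSO}

SC:yes TSO:yes PSO:yes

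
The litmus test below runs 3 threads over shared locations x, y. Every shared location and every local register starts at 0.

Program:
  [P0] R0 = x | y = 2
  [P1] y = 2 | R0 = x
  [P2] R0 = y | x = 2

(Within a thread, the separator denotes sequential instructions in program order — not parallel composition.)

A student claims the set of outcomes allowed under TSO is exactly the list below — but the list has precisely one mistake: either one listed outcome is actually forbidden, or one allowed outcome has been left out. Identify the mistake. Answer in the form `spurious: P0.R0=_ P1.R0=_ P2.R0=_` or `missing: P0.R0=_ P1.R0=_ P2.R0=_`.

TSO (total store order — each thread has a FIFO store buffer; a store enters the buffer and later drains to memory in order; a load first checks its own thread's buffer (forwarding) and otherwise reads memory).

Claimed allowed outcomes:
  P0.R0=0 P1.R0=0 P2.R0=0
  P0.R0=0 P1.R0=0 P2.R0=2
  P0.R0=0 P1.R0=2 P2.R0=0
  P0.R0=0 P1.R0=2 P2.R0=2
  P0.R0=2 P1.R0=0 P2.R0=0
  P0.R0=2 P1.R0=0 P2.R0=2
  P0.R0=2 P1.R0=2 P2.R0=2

outcome vector order: (P0.R0,P1.R0,P2.R0)
[TSO] allowed = {<0 0 0>, <0 0 2>, <0 2 0>, <0 2 2>, <2 0 0>, <2 0 2>, <2 2 0>, <2 2 2>}
TSO∖claimed = {<2 2 0>}

missing: P0.R0=2 P1.R0=2 P2.R0=0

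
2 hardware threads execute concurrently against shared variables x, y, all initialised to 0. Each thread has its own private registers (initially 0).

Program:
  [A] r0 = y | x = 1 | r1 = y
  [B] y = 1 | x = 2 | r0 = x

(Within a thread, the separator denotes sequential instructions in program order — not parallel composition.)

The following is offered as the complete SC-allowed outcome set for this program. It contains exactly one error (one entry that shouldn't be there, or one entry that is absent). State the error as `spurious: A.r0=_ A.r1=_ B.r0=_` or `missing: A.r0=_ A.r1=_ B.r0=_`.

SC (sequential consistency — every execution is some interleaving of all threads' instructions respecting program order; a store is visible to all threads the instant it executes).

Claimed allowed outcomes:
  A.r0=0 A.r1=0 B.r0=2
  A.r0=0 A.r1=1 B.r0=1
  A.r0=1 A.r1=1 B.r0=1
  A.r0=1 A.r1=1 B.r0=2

missing: A.r0=0 A.r1=1 B.r0=2

outcome vector order: (A.r0,A.r1,B.r0)
[SC] allowed = {0/0/2, 0/1/1, 0/1/2, 1/1/1, 1/1/2}
SC∖claimed = {0/1/2}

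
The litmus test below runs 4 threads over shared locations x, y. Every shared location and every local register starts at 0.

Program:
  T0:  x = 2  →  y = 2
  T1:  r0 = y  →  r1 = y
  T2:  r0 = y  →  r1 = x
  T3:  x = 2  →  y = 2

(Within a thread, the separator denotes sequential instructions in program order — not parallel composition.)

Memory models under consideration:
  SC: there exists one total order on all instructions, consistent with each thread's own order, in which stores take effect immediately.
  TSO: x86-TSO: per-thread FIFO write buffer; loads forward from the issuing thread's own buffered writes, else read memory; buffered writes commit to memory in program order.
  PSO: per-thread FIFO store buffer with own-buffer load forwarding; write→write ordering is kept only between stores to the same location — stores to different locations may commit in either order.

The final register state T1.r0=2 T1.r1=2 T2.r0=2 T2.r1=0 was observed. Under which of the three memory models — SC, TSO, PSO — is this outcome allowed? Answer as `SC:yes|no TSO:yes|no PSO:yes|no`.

outcome vector order: (T1.r0,T1.r1,T2.r0,T2.r1)
SC (9): 0000; 0002; 0022; 0200; 0202; 0222; 2200; 2202; 2222
TSO (9): 0000; 0002; 0022; 0200; 0202; 0222; 2200; 2202; 2222
PSO (12): 0000; 0002; 0020; 0022; 0200; 0202; 0220; 0222; 2200; 2202; 2220; 2222
target 2220 ∈ {PSO}

SC:no TSO:no PSO:yes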